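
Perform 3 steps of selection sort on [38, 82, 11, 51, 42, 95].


Initial: [38, 82, 11, 51, 42, 95]
Step 1: min=11 at 2
  Swap: [11, 82, 38, 51, 42, 95]
Step 2: min=38 at 2
  Swap: [11, 38, 82, 51, 42, 95]
Step 3: min=42 at 4
  Swap: [11, 38, 42, 51, 82, 95]

After 3 steps: [11, 38, 42, 51, 82, 95]


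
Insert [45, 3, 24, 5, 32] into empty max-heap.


Insert 45: [45]
Insert 3: [45, 3]
Insert 24: [45, 3, 24]
Insert 5: [45, 5, 24, 3]
Insert 32: [45, 32, 24, 3, 5]

Final heap: [45, 32, 24, 3, 5]


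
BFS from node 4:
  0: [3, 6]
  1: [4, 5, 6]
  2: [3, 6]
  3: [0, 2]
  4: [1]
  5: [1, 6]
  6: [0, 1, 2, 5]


Visit 4, enqueue [1]
Visit 1, enqueue [5, 6]
Visit 5, enqueue []
Visit 6, enqueue [0, 2]
Visit 0, enqueue [3]
Visit 2, enqueue []
Visit 3, enqueue []

BFS order: [4, 1, 5, 6, 0, 2, 3]


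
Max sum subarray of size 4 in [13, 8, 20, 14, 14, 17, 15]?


[0:4]: 55
[1:5]: 56
[2:6]: 65
[3:7]: 60

Max: 65 at [2:6]


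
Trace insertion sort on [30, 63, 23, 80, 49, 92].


Initial: [30, 63, 23, 80, 49, 92]
Insert 63: [30, 63, 23, 80, 49, 92]
Insert 23: [23, 30, 63, 80, 49, 92]
Insert 80: [23, 30, 63, 80, 49, 92]
Insert 49: [23, 30, 49, 63, 80, 92]
Insert 92: [23, 30, 49, 63, 80, 92]

Sorted: [23, 30, 49, 63, 80, 92]


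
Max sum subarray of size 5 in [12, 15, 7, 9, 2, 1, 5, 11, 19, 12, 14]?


[0:5]: 45
[1:6]: 34
[2:7]: 24
[3:8]: 28
[4:9]: 38
[5:10]: 48
[6:11]: 61

Max: 61 at [6:11]


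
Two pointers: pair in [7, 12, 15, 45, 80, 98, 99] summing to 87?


lo=0(7)+hi=6(99)=106
lo=0(7)+hi=5(98)=105
lo=0(7)+hi=4(80)=87

Yes: 7+80=87


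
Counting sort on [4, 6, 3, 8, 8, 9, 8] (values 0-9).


Input: [4, 6, 3, 8, 8, 9, 8]
Counts: [0, 0, 0, 1, 1, 0, 1, 0, 3, 1]

Sorted: [3, 4, 6, 8, 8, 8, 9]


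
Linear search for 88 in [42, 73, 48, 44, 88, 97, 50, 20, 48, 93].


i=0: 42!=88
i=1: 73!=88
i=2: 48!=88
i=3: 44!=88
i=4: 88==88 found!

Found at 4, 5 comps


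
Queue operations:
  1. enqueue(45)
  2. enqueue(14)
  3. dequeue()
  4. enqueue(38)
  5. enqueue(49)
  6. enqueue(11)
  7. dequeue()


enqueue(45) -> [45]
enqueue(14) -> [45, 14]
dequeue()->45, [14]
enqueue(38) -> [14, 38]
enqueue(49) -> [14, 38, 49]
enqueue(11) -> [14, 38, 49, 11]
dequeue()->14, [38, 49, 11]

Final queue: [38, 49, 11]


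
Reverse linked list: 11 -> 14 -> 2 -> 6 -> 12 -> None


Step 1: curr=11, set curr.next=prev(None) | reversed so far: 11
Step 2: curr=14, set curr.next=prev(11) | reversed so far: 14 -> 11
Step 3: curr=2, set curr.next=prev(14) | reversed so far: 2 -> 14 -> 11
Step 4: curr=6, set curr.next=prev(2) | reversed so far: 6 -> 2 -> 14 -> 11
Step 5: curr=12, set curr.next=prev(6) | reversed so far: 12 -> 6 -> 2 -> 14 -> 11

12 -> 6 -> 2 -> 14 -> 11 -> None


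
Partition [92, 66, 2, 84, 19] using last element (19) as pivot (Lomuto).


Pivot: 19
  2 <= 19: swap -> [2, 66, 92, 84, 19]
Place pivot at 1: [2, 19, 92, 84, 66]

Partitioned: [2, 19, 92, 84, 66]


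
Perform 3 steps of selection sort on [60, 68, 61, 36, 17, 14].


Initial: [60, 68, 61, 36, 17, 14]
Step 1: min=14 at 5
  Swap: [14, 68, 61, 36, 17, 60]
Step 2: min=17 at 4
  Swap: [14, 17, 61, 36, 68, 60]
Step 3: min=36 at 3
  Swap: [14, 17, 36, 61, 68, 60]

After 3 steps: [14, 17, 36, 61, 68, 60]


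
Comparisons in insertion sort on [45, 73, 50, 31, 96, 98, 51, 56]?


Algorithm: insertion sort
Input: [45, 73, 50, 31, 96, 98, 51, 56]
Sorted: [31, 45, 50, 51, 56, 73, 96, 98]

16


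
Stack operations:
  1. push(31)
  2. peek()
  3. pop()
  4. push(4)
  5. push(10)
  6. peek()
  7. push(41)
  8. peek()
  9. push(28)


push(31) -> [31]
peek()->31
pop()->31, []
push(4) -> [4]
push(10) -> [4, 10]
peek()->10
push(41) -> [4, 10, 41]
peek()->41
push(28) -> [4, 10, 41, 28]

Final stack: [4, 10, 41, 28]


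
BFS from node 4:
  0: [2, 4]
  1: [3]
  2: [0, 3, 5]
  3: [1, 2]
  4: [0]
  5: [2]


Visit 4, enqueue [0]
Visit 0, enqueue [2]
Visit 2, enqueue [3, 5]
Visit 3, enqueue [1]
Visit 5, enqueue []
Visit 1, enqueue []

BFS order: [4, 0, 2, 3, 5, 1]


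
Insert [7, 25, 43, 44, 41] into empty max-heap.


Insert 7: [7]
Insert 25: [25, 7]
Insert 43: [43, 7, 25]
Insert 44: [44, 43, 25, 7]
Insert 41: [44, 43, 25, 7, 41]

Final heap: [44, 43, 25, 7, 41]


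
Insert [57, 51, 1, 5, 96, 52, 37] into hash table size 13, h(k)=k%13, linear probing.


Insert 57: h=5 -> slot 5
Insert 51: h=12 -> slot 12
Insert 1: h=1 -> slot 1
Insert 5: h=5, 1 probes -> slot 6
Insert 96: h=5, 2 probes -> slot 7
Insert 52: h=0 -> slot 0
Insert 37: h=11 -> slot 11

Table: [52, 1, None, None, None, 57, 5, 96, None, None, None, 37, 51]


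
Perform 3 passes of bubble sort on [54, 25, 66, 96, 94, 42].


Initial: [54, 25, 66, 96, 94, 42]
Pass 1: [25, 54, 66, 94, 42, 96] (3 swaps)
Pass 2: [25, 54, 66, 42, 94, 96] (1 swaps)
Pass 3: [25, 54, 42, 66, 94, 96] (1 swaps)

After 3 passes: [25, 54, 42, 66, 94, 96]


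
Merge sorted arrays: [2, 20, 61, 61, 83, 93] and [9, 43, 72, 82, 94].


Take 2 from A
Take 9 from B
Take 20 from A
Take 43 from B
Take 61 from A
Take 61 from A
Take 72 from B
Take 82 from B
Take 83 from A
Take 93 from A

Merged: [2, 9, 20, 43, 61, 61, 72, 82, 83, 93, 94]


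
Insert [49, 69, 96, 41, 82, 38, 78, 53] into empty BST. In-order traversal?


Insert 49: root
Insert 69: R from 49
Insert 96: R from 49 -> R from 69
Insert 41: L from 49
Insert 82: R from 49 -> R from 69 -> L from 96
Insert 38: L from 49 -> L from 41
Insert 78: R from 49 -> R from 69 -> L from 96 -> L from 82
Insert 53: R from 49 -> L from 69

In-order: [38, 41, 49, 53, 69, 78, 82, 96]


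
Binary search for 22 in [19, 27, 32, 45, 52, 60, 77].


Step 1: lo=0, hi=6, mid=3, val=45
Step 2: lo=0, hi=2, mid=1, val=27
Step 3: lo=0, hi=0, mid=0, val=19

Not found


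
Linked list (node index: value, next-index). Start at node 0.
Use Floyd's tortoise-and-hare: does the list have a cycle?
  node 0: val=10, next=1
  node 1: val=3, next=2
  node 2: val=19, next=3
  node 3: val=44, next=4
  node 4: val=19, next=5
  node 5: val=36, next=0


Floyd's tortoise (slow, +1) and hare (fast, +2):
  init: slow=0, fast=0
  step 1: slow=1, fast=2
  step 2: slow=2, fast=4
  step 3: slow=3, fast=0
  step 4: slow=4, fast=2
  step 5: slow=5, fast=4
  step 6: slow=0, fast=0
  slow == fast at node 0: cycle detected

Cycle: yes


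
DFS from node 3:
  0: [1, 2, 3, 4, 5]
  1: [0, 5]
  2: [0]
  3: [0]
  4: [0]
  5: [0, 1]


Visit 3, push [0]
Visit 0, push [5, 4, 2, 1]
Visit 1, push [5]
Visit 5, push []
Visit 2, push []
Visit 4, push []

DFS order: [3, 0, 1, 5, 2, 4]


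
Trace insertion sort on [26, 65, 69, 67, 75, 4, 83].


Initial: [26, 65, 69, 67, 75, 4, 83]
Insert 65: [26, 65, 69, 67, 75, 4, 83]
Insert 69: [26, 65, 69, 67, 75, 4, 83]
Insert 67: [26, 65, 67, 69, 75, 4, 83]
Insert 75: [26, 65, 67, 69, 75, 4, 83]
Insert 4: [4, 26, 65, 67, 69, 75, 83]
Insert 83: [4, 26, 65, 67, 69, 75, 83]

Sorted: [4, 26, 65, 67, 69, 75, 83]


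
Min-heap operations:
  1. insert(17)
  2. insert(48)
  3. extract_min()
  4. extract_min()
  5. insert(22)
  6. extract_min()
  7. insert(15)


insert(17) -> [17]
insert(48) -> [17, 48]
extract_min()->17, [48]
extract_min()->48, []
insert(22) -> [22]
extract_min()->22, []
insert(15) -> [15]

Final heap: [15]


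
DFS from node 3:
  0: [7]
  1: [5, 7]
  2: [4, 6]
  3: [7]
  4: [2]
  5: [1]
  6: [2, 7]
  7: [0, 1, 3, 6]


Visit 3, push [7]
Visit 7, push [6, 1, 0]
Visit 0, push []
Visit 1, push [5]
Visit 5, push []
Visit 6, push [2]
Visit 2, push [4]
Visit 4, push []

DFS order: [3, 7, 0, 1, 5, 6, 2, 4]


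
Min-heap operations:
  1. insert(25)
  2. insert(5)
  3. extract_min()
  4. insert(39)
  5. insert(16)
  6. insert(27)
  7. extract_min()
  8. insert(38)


insert(25) -> [25]
insert(5) -> [5, 25]
extract_min()->5, [25]
insert(39) -> [25, 39]
insert(16) -> [16, 39, 25]
insert(27) -> [16, 27, 25, 39]
extract_min()->16, [25, 27, 39]
insert(38) -> [25, 27, 39, 38]

Final heap: [25, 27, 39, 38]


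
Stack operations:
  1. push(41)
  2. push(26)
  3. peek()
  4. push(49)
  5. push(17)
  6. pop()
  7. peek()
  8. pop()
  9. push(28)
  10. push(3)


push(41) -> [41]
push(26) -> [41, 26]
peek()->26
push(49) -> [41, 26, 49]
push(17) -> [41, 26, 49, 17]
pop()->17, [41, 26, 49]
peek()->49
pop()->49, [41, 26]
push(28) -> [41, 26, 28]
push(3) -> [41, 26, 28, 3]

Final stack: [41, 26, 28, 3]


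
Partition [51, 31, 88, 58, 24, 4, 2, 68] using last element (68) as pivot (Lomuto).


Pivot: 68
  51 <= 68: advance i (no swap)
  31 <= 68: advance i (no swap)
  58 <= 68: swap -> [51, 31, 58, 88, 24, 4, 2, 68]
  24 <= 68: swap -> [51, 31, 58, 24, 88, 4, 2, 68]
  4 <= 68: swap -> [51, 31, 58, 24, 4, 88, 2, 68]
  2 <= 68: swap -> [51, 31, 58, 24, 4, 2, 88, 68]
Place pivot at 6: [51, 31, 58, 24, 4, 2, 68, 88]

Partitioned: [51, 31, 58, 24, 4, 2, 68, 88]


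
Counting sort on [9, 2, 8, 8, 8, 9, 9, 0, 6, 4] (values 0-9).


Input: [9, 2, 8, 8, 8, 9, 9, 0, 6, 4]
Counts: [1, 0, 1, 0, 1, 0, 1, 0, 3, 3]

Sorted: [0, 2, 4, 6, 8, 8, 8, 9, 9, 9]


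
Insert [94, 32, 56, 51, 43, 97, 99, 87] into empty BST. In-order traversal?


Insert 94: root
Insert 32: L from 94
Insert 56: L from 94 -> R from 32
Insert 51: L from 94 -> R from 32 -> L from 56
Insert 43: L from 94 -> R from 32 -> L from 56 -> L from 51
Insert 97: R from 94
Insert 99: R from 94 -> R from 97
Insert 87: L from 94 -> R from 32 -> R from 56

In-order: [32, 43, 51, 56, 87, 94, 97, 99]


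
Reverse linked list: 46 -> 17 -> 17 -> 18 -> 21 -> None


Step 1: curr=46, set curr.next=prev(None) | reversed so far: 46
Step 2: curr=17, set curr.next=prev(46) | reversed so far: 17 -> 46
Step 3: curr=17, set curr.next=prev(17) | reversed so far: 17 -> 17 -> 46
Step 4: curr=18, set curr.next=prev(17) | reversed so far: 18 -> 17 -> 17 -> 46
Step 5: curr=21, set curr.next=prev(18) | reversed so far: 21 -> 18 -> 17 -> 17 -> 46

21 -> 18 -> 17 -> 17 -> 46 -> None


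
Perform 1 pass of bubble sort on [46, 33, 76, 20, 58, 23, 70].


Initial: [46, 33, 76, 20, 58, 23, 70]
Pass 1: [33, 46, 20, 58, 23, 70, 76] (5 swaps)

After 1 pass: [33, 46, 20, 58, 23, 70, 76]


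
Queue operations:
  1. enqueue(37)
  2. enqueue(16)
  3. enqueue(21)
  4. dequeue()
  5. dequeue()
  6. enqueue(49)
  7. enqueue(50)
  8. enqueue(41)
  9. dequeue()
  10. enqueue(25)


enqueue(37) -> [37]
enqueue(16) -> [37, 16]
enqueue(21) -> [37, 16, 21]
dequeue()->37, [16, 21]
dequeue()->16, [21]
enqueue(49) -> [21, 49]
enqueue(50) -> [21, 49, 50]
enqueue(41) -> [21, 49, 50, 41]
dequeue()->21, [49, 50, 41]
enqueue(25) -> [49, 50, 41, 25]

Final queue: [49, 50, 41, 25]


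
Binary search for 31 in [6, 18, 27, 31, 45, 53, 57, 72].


Step 1: lo=0, hi=7, mid=3, val=31

Found at index 3


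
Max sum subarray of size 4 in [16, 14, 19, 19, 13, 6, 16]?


[0:4]: 68
[1:5]: 65
[2:6]: 57
[3:7]: 54

Max: 68 at [0:4]


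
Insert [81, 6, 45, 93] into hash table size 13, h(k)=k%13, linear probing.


Insert 81: h=3 -> slot 3
Insert 6: h=6 -> slot 6
Insert 45: h=6, 1 probes -> slot 7
Insert 93: h=2 -> slot 2

Table: [None, None, 93, 81, None, None, 6, 45, None, None, None, None, None]


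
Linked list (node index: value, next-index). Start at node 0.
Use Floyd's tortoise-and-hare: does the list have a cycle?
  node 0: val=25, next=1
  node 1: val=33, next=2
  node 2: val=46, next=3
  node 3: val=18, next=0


Floyd's tortoise (slow, +1) and hare (fast, +2):
  init: slow=0, fast=0
  step 1: slow=1, fast=2
  step 2: slow=2, fast=0
  step 3: slow=3, fast=2
  step 4: slow=0, fast=0
  slow == fast at node 0: cycle detected

Cycle: yes


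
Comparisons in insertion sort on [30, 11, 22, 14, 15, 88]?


Algorithm: insertion sort
Input: [30, 11, 22, 14, 15, 88]
Sorted: [11, 14, 15, 22, 30, 88]

10


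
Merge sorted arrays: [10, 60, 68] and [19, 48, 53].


Take 10 from A
Take 19 from B
Take 48 from B
Take 53 from B

Merged: [10, 19, 48, 53, 60, 68]


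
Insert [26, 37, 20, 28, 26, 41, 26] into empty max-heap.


Insert 26: [26]
Insert 37: [37, 26]
Insert 20: [37, 26, 20]
Insert 28: [37, 28, 20, 26]
Insert 26: [37, 28, 20, 26, 26]
Insert 41: [41, 28, 37, 26, 26, 20]
Insert 26: [41, 28, 37, 26, 26, 20, 26]

Final heap: [41, 28, 37, 26, 26, 20, 26]


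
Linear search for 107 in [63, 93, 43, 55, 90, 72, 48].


i=0: 63!=107
i=1: 93!=107
i=2: 43!=107
i=3: 55!=107
i=4: 90!=107
i=5: 72!=107
i=6: 48!=107

Not found, 7 comps


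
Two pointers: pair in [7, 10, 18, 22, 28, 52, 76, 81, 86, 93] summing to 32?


lo=0(7)+hi=9(93)=100
lo=0(7)+hi=8(86)=93
lo=0(7)+hi=7(81)=88
lo=0(7)+hi=6(76)=83
lo=0(7)+hi=5(52)=59
lo=0(7)+hi=4(28)=35
lo=0(7)+hi=3(22)=29
lo=1(10)+hi=3(22)=32

Yes: 10+22=32


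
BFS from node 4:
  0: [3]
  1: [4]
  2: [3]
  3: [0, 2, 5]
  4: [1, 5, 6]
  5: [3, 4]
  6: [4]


Visit 4, enqueue [1, 5, 6]
Visit 1, enqueue []
Visit 5, enqueue [3]
Visit 6, enqueue []
Visit 3, enqueue [0, 2]
Visit 0, enqueue []
Visit 2, enqueue []

BFS order: [4, 1, 5, 6, 3, 0, 2]


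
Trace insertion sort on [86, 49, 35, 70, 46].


Initial: [86, 49, 35, 70, 46]
Insert 49: [49, 86, 35, 70, 46]
Insert 35: [35, 49, 86, 70, 46]
Insert 70: [35, 49, 70, 86, 46]
Insert 46: [35, 46, 49, 70, 86]

Sorted: [35, 46, 49, 70, 86]


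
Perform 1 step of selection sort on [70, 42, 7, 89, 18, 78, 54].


Initial: [70, 42, 7, 89, 18, 78, 54]
Step 1: min=7 at 2
  Swap: [7, 42, 70, 89, 18, 78, 54]

After 1 step: [7, 42, 70, 89, 18, 78, 54]


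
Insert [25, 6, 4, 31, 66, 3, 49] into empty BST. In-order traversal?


Insert 25: root
Insert 6: L from 25
Insert 4: L from 25 -> L from 6
Insert 31: R from 25
Insert 66: R from 25 -> R from 31
Insert 3: L from 25 -> L from 6 -> L from 4
Insert 49: R from 25 -> R from 31 -> L from 66

In-order: [3, 4, 6, 25, 31, 49, 66]


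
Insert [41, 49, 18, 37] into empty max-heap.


Insert 41: [41]
Insert 49: [49, 41]
Insert 18: [49, 41, 18]
Insert 37: [49, 41, 18, 37]

Final heap: [49, 41, 18, 37]


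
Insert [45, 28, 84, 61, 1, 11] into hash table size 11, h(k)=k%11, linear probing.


Insert 45: h=1 -> slot 1
Insert 28: h=6 -> slot 6
Insert 84: h=7 -> slot 7
Insert 61: h=6, 2 probes -> slot 8
Insert 1: h=1, 1 probes -> slot 2
Insert 11: h=0 -> slot 0

Table: [11, 45, 1, None, None, None, 28, 84, 61, None, None]


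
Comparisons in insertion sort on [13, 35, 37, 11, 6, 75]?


Algorithm: insertion sort
Input: [13, 35, 37, 11, 6, 75]
Sorted: [6, 11, 13, 35, 37, 75]

10


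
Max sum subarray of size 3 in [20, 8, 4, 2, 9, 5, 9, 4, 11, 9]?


[0:3]: 32
[1:4]: 14
[2:5]: 15
[3:6]: 16
[4:7]: 23
[5:8]: 18
[6:9]: 24
[7:10]: 24

Max: 32 at [0:3]


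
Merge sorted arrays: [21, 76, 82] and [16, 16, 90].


Take 16 from B
Take 16 from B
Take 21 from A
Take 76 from A
Take 82 from A

Merged: [16, 16, 21, 76, 82, 90]


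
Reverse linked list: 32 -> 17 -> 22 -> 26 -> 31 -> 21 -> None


Step 1: curr=32, set curr.next=prev(None) | reversed so far: 32
Step 2: curr=17, set curr.next=prev(32) | reversed so far: 17 -> 32
Step 3: curr=22, set curr.next=prev(17) | reversed so far: 22 -> 17 -> 32
Step 4: curr=26, set curr.next=prev(22) | reversed so far: 26 -> 22 -> 17 -> 32
Step 5: curr=31, set curr.next=prev(26) | reversed so far: 31 -> 26 -> 22 -> 17 -> 32
Step 6: curr=21, set curr.next=prev(31) | reversed so far: 21 -> 31 -> 26 -> 22 -> 17 -> 32

21 -> 31 -> 26 -> 22 -> 17 -> 32 -> None


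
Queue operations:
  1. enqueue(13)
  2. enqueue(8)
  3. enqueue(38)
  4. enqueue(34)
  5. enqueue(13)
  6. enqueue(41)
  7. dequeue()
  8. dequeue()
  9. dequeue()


enqueue(13) -> [13]
enqueue(8) -> [13, 8]
enqueue(38) -> [13, 8, 38]
enqueue(34) -> [13, 8, 38, 34]
enqueue(13) -> [13, 8, 38, 34, 13]
enqueue(41) -> [13, 8, 38, 34, 13, 41]
dequeue()->13, [8, 38, 34, 13, 41]
dequeue()->8, [38, 34, 13, 41]
dequeue()->38, [34, 13, 41]

Final queue: [34, 13, 41]


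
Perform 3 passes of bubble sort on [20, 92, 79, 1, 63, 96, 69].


Initial: [20, 92, 79, 1, 63, 96, 69]
Pass 1: [20, 79, 1, 63, 92, 69, 96] (4 swaps)
Pass 2: [20, 1, 63, 79, 69, 92, 96] (3 swaps)
Pass 3: [1, 20, 63, 69, 79, 92, 96] (2 swaps)

After 3 passes: [1, 20, 63, 69, 79, 92, 96]


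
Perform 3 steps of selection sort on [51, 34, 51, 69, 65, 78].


Initial: [51, 34, 51, 69, 65, 78]
Step 1: min=34 at 1
  Swap: [34, 51, 51, 69, 65, 78]
Step 2: min=51 at 1
  Swap: [34, 51, 51, 69, 65, 78]
Step 3: min=51 at 2
  Swap: [34, 51, 51, 69, 65, 78]

After 3 steps: [34, 51, 51, 69, 65, 78]


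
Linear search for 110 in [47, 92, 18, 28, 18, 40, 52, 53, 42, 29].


i=0: 47!=110
i=1: 92!=110
i=2: 18!=110
i=3: 28!=110
i=4: 18!=110
i=5: 40!=110
i=6: 52!=110
i=7: 53!=110
i=8: 42!=110
i=9: 29!=110

Not found, 10 comps


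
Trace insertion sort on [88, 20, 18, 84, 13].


Initial: [88, 20, 18, 84, 13]
Insert 20: [20, 88, 18, 84, 13]
Insert 18: [18, 20, 88, 84, 13]
Insert 84: [18, 20, 84, 88, 13]
Insert 13: [13, 18, 20, 84, 88]

Sorted: [13, 18, 20, 84, 88]


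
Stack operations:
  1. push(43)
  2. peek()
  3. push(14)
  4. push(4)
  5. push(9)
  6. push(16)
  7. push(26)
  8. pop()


push(43) -> [43]
peek()->43
push(14) -> [43, 14]
push(4) -> [43, 14, 4]
push(9) -> [43, 14, 4, 9]
push(16) -> [43, 14, 4, 9, 16]
push(26) -> [43, 14, 4, 9, 16, 26]
pop()->26, [43, 14, 4, 9, 16]

Final stack: [43, 14, 4, 9, 16]


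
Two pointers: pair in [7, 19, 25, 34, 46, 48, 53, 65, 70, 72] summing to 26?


lo=0(7)+hi=9(72)=79
lo=0(7)+hi=8(70)=77
lo=0(7)+hi=7(65)=72
lo=0(7)+hi=6(53)=60
lo=0(7)+hi=5(48)=55
lo=0(7)+hi=4(46)=53
lo=0(7)+hi=3(34)=41
lo=0(7)+hi=2(25)=32
lo=0(7)+hi=1(19)=26

Yes: 7+19=26


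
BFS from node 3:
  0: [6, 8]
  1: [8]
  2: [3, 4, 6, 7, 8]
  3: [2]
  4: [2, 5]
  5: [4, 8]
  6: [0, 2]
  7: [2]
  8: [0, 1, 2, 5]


Visit 3, enqueue [2]
Visit 2, enqueue [4, 6, 7, 8]
Visit 4, enqueue [5]
Visit 6, enqueue [0]
Visit 7, enqueue []
Visit 8, enqueue [1]
Visit 5, enqueue []
Visit 0, enqueue []
Visit 1, enqueue []

BFS order: [3, 2, 4, 6, 7, 8, 5, 0, 1]


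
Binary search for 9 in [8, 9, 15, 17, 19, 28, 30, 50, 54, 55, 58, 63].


Step 1: lo=0, hi=11, mid=5, val=28
Step 2: lo=0, hi=4, mid=2, val=15
Step 3: lo=0, hi=1, mid=0, val=8
Step 4: lo=1, hi=1, mid=1, val=9

Found at index 1


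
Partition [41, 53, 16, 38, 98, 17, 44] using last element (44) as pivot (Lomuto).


Pivot: 44
  41 <= 44: advance i (no swap)
  16 <= 44: swap -> [41, 16, 53, 38, 98, 17, 44]
  38 <= 44: swap -> [41, 16, 38, 53, 98, 17, 44]
  17 <= 44: swap -> [41, 16, 38, 17, 98, 53, 44]
Place pivot at 4: [41, 16, 38, 17, 44, 53, 98]

Partitioned: [41, 16, 38, 17, 44, 53, 98]


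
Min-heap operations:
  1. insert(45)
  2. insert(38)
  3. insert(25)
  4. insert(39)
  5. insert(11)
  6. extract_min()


insert(45) -> [45]
insert(38) -> [38, 45]
insert(25) -> [25, 45, 38]
insert(39) -> [25, 39, 38, 45]
insert(11) -> [11, 25, 38, 45, 39]
extract_min()->11, [25, 39, 38, 45]

Final heap: [25, 39, 38, 45]


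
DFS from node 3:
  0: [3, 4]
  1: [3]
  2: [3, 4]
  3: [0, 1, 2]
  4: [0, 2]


Visit 3, push [2, 1, 0]
Visit 0, push [4]
Visit 4, push [2]
Visit 2, push []
Visit 1, push []

DFS order: [3, 0, 4, 2, 1]


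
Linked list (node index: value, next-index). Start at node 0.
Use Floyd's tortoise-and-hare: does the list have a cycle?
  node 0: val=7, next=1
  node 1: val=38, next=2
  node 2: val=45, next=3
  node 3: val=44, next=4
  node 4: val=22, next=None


Floyd's tortoise (slow, +1) and hare (fast, +2):
  init: slow=0, fast=0
  step 1: slow=1, fast=2
  step 2: slow=2, fast=4
  step 3: fast -> None, no cycle

Cycle: no


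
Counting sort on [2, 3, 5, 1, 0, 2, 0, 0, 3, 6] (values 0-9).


Input: [2, 3, 5, 1, 0, 2, 0, 0, 3, 6]
Counts: [3, 1, 2, 2, 0, 1, 1, 0, 0, 0]

Sorted: [0, 0, 0, 1, 2, 2, 3, 3, 5, 6]


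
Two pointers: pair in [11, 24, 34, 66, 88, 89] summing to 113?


lo=0(11)+hi=5(89)=100
lo=1(24)+hi=5(89)=113

Yes: 24+89=113


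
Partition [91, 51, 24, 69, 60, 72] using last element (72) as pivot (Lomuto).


Pivot: 72
  51 <= 72: swap -> [51, 91, 24, 69, 60, 72]
  24 <= 72: swap -> [51, 24, 91, 69, 60, 72]
  69 <= 72: swap -> [51, 24, 69, 91, 60, 72]
  60 <= 72: swap -> [51, 24, 69, 60, 91, 72]
Place pivot at 4: [51, 24, 69, 60, 72, 91]

Partitioned: [51, 24, 69, 60, 72, 91]


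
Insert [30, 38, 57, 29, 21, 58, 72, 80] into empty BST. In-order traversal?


Insert 30: root
Insert 38: R from 30
Insert 57: R from 30 -> R from 38
Insert 29: L from 30
Insert 21: L from 30 -> L from 29
Insert 58: R from 30 -> R from 38 -> R from 57
Insert 72: R from 30 -> R from 38 -> R from 57 -> R from 58
Insert 80: R from 30 -> R from 38 -> R from 57 -> R from 58 -> R from 72

In-order: [21, 29, 30, 38, 57, 58, 72, 80]


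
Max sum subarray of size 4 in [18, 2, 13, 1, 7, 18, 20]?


[0:4]: 34
[1:5]: 23
[2:6]: 39
[3:7]: 46

Max: 46 at [3:7]


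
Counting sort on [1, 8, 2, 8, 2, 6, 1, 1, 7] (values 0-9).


Input: [1, 8, 2, 8, 2, 6, 1, 1, 7]
Counts: [0, 3, 2, 0, 0, 0, 1, 1, 2, 0]

Sorted: [1, 1, 1, 2, 2, 6, 7, 8, 8]


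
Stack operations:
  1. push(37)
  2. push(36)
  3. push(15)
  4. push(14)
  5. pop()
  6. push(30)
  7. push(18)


push(37) -> [37]
push(36) -> [37, 36]
push(15) -> [37, 36, 15]
push(14) -> [37, 36, 15, 14]
pop()->14, [37, 36, 15]
push(30) -> [37, 36, 15, 30]
push(18) -> [37, 36, 15, 30, 18]

Final stack: [37, 36, 15, 30, 18]


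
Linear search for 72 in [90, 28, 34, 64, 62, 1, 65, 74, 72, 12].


i=0: 90!=72
i=1: 28!=72
i=2: 34!=72
i=3: 64!=72
i=4: 62!=72
i=5: 1!=72
i=6: 65!=72
i=7: 74!=72
i=8: 72==72 found!

Found at 8, 9 comps


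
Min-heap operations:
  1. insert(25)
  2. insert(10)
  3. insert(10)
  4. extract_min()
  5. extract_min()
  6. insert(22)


insert(25) -> [25]
insert(10) -> [10, 25]
insert(10) -> [10, 25, 10]
extract_min()->10, [10, 25]
extract_min()->10, [25]
insert(22) -> [22, 25]

Final heap: [22, 25]


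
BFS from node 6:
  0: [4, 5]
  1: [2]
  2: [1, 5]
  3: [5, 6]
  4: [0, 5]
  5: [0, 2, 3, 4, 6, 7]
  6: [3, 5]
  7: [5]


Visit 6, enqueue [3, 5]
Visit 3, enqueue []
Visit 5, enqueue [0, 2, 4, 7]
Visit 0, enqueue []
Visit 2, enqueue [1]
Visit 4, enqueue []
Visit 7, enqueue []
Visit 1, enqueue []

BFS order: [6, 3, 5, 0, 2, 4, 7, 1]


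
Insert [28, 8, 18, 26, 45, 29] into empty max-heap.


Insert 28: [28]
Insert 8: [28, 8]
Insert 18: [28, 8, 18]
Insert 26: [28, 26, 18, 8]
Insert 45: [45, 28, 18, 8, 26]
Insert 29: [45, 28, 29, 8, 26, 18]

Final heap: [45, 28, 29, 8, 26, 18]


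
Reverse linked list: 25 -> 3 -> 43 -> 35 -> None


Step 1: curr=25, set curr.next=prev(None) | reversed so far: 25
Step 2: curr=3, set curr.next=prev(25) | reversed so far: 3 -> 25
Step 3: curr=43, set curr.next=prev(3) | reversed so far: 43 -> 3 -> 25
Step 4: curr=35, set curr.next=prev(43) | reversed so far: 35 -> 43 -> 3 -> 25

35 -> 43 -> 3 -> 25 -> None


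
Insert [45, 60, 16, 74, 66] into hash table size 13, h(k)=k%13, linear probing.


Insert 45: h=6 -> slot 6
Insert 60: h=8 -> slot 8
Insert 16: h=3 -> slot 3
Insert 74: h=9 -> slot 9
Insert 66: h=1 -> slot 1

Table: [None, 66, None, 16, None, None, 45, None, 60, 74, None, None, None]


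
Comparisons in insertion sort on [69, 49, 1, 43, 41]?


Algorithm: insertion sort
Input: [69, 49, 1, 43, 41]
Sorted: [1, 41, 43, 49, 69]

10


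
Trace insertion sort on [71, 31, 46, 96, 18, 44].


Initial: [71, 31, 46, 96, 18, 44]
Insert 31: [31, 71, 46, 96, 18, 44]
Insert 46: [31, 46, 71, 96, 18, 44]
Insert 96: [31, 46, 71, 96, 18, 44]
Insert 18: [18, 31, 46, 71, 96, 44]
Insert 44: [18, 31, 44, 46, 71, 96]

Sorted: [18, 31, 44, 46, 71, 96]


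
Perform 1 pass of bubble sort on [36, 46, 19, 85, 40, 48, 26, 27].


Initial: [36, 46, 19, 85, 40, 48, 26, 27]
Pass 1: [36, 19, 46, 40, 48, 26, 27, 85] (5 swaps)

After 1 pass: [36, 19, 46, 40, 48, 26, 27, 85]


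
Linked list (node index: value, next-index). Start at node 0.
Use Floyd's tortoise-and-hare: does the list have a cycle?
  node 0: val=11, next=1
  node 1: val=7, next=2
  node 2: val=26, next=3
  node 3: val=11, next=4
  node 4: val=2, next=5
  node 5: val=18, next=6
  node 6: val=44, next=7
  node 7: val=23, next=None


Floyd's tortoise (slow, +1) and hare (fast, +2):
  init: slow=0, fast=0
  step 1: slow=1, fast=2
  step 2: slow=2, fast=4
  step 3: slow=3, fast=6
  step 4: fast 6->7->None, no cycle

Cycle: no


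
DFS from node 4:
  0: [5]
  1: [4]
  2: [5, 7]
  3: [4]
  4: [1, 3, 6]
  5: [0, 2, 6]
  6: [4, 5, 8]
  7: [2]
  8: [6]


Visit 4, push [6, 3, 1]
Visit 1, push []
Visit 3, push []
Visit 6, push [8, 5]
Visit 5, push [2, 0]
Visit 0, push []
Visit 2, push [7]
Visit 7, push []
Visit 8, push []

DFS order: [4, 1, 3, 6, 5, 0, 2, 7, 8]


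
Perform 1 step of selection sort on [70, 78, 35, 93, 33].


Initial: [70, 78, 35, 93, 33]
Step 1: min=33 at 4
  Swap: [33, 78, 35, 93, 70]

After 1 step: [33, 78, 35, 93, 70]


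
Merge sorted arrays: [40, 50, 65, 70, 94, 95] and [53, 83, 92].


Take 40 from A
Take 50 from A
Take 53 from B
Take 65 from A
Take 70 from A
Take 83 from B
Take 92 from B

Merged: [40, 50, 53, 65, 70, 83, 92, 94, 95]


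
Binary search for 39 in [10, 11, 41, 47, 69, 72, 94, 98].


Step 1: lo=0, hi=7, mid=3, val=47
Step 2: lo=0, hi=2, mid=1, val=11
Step 3: lo=2, hi=2, mid=2, val=41

Not found


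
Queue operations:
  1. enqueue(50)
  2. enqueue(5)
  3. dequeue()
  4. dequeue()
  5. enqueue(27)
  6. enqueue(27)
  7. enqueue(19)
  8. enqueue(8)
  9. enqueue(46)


enqueue(50) -> [50]
enqueue(5) -> [50, 5]
dequeue()->50, [5]
dequeue()->5, []
enqueue(27) -> [27]
enqueue(27) -> [27, 27]
enqueue(19) -> [27, 27, 19]
enqueue(8) -> [27, 27, 19, 8]
enqueue(46) -> [27, 27, 19, 8, 46]

Final queue: [27, 27, 19, 8, 46]


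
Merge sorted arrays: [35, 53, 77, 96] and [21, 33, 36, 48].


Take 21 from B
Take 33 from B
Take 35 from A
Take 36 from B
Take 48 from B

Merged: [21, 33, 35, 36, 48, 53, 77, 96]


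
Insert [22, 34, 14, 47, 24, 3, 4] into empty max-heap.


Insert 22: [22]
Insert 34: [34, 22]
Insert 14: [34, 22, 14]
Insert 47: [47, 34, 14, 22]
Insert 24: [47, 34, 14, 22, 24]
Insert 3: [47, 34, 14, 22, 24, 3]
Insert 4: [47, 34, 14, 22, 24, 3, 4]

Final heap: [47, 34, 14, 22, 24, 3, 4]


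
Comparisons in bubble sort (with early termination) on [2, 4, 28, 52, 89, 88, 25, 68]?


Algorithm: bubble sort (with early termination)
Input: [2, 4, 28, 52, 89, 88, 25, 68]
Sorted: [2, 4, 25, 28, 52, 68, 88, 89]

25


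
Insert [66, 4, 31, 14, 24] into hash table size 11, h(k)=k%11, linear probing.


Insert 66: h=0 -> slot 0
Insert 4: h=4 -> slot 4
Insert 31: h=9 -> slot 9
Insert 14: h=3 -> slot 3
Insert 24: h=2 -> slot 2

Table: [66, None, 24, 14, 4, None, None, None, None, 31, None]


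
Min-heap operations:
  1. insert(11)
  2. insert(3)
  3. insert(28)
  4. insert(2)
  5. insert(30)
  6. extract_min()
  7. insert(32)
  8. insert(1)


insert(11) -> [11]
insert(3) -> [3, 11]
insert(28) -> [3, 11, 28]
insert(2) -> [2, 3, 28, 11]
insert(30) -> [2, 3, 28, 11, 30]
extract_min()->2, [3, 11, 28, 30]
insert(32) -> [3, 11, 28, 30, 32]
insert(1) -> [1, 11, 3, 30, 32, 28]

Final heap: [1, 11, 3, 30, 32, 28]


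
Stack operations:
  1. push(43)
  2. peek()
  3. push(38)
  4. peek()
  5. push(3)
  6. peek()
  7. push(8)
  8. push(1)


push(43) -> [43]
peek()->43
push(38) -> [43, 38]
peek()->38
push(3) -> [43, 38, 3]
peek()->3
push(8) -> [43, 38, 3, 8]
push(1) -> [43, 38, 3, 8, 1]

Final stack: [43, 38, 3, 8, 1]


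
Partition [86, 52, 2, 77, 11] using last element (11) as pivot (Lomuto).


Pivot: 11
  2 <= 11: swap -> [2, 52, 86, 77, 11]
Place pivot at 1: [2, 11, 86, 77, 52]

Partitioned: [2, 11, 86, 77, 52]


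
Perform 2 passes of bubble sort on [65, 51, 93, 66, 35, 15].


Initial: [65, 51, 93, 66, 35, 15]
Pass 1: [51, 65, 66, 35, 15, 93] (4 swaps)
Pass 2: [51, 65, 35, 15, 66, 93] (2 swaps)

After 2 passes: [51, 65, 35, 15, 66, 93]


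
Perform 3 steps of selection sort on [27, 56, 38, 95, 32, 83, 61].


Initial: [27, 56, 38, 95, 32, 83, 61]
Step 1: min=27 at 0
  Swap: [27, 56, 38, 95, 32, 83, 61]
Step 2: min=32 at 4
  Swap: [27, 32, 38, 95, 56, 83, 61]
Step 3: min=38 at 2
  Swap: [27, 32, 38, 95, 56, 83, 61]

After 3 steps: [27, 32, 38, 95, 56, 83, 61]


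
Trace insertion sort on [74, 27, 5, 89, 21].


Initial: [74, 27, 5, 89, 21]
Insert 27: [27, 74, 5, 89, 21]
Insert 5: [5, 27, 74, 89, 21]
Insert 89: [5, 27, 74, 89, 21]
Insert 21: [5, 21, 27, 74, 89]

Sorted: [5, 21, 27, 74, 89]


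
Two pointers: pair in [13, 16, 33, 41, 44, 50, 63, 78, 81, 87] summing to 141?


lo=0(13)+hi=9(87)=100
lo=1(16)+hi=9(87)=103
lo=2(33)+hi=9(87)=120
lo=3(41)+hi=9(87)=128
lo=4(44)+hi=9(87)=131
lo=5(50)+hi=9(87)=137
lo=6(63)+hi=9(87)=150
lo=6(63)+hi=8(81)=144
lo=6(63)+hi=7(78)=141

Yes: 63+78=141


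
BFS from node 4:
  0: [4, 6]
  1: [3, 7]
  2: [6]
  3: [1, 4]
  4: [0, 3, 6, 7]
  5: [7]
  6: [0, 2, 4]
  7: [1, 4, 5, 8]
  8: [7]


Visit 4, enqueue [0, 3, 6, 7]
Visit 0, enqueue []
Visit 3, enqueue [1]
Visit 6, enqueue [2]
Visit 7, enqueue [5, 8]
Visit 1, enqueue []
Visit 2, enqueue []
Visit 5, enqueue []
Visit 8, enqueue []

BFS order: [4, 0, 3, 6, 7, 1, 2, 5, 8]


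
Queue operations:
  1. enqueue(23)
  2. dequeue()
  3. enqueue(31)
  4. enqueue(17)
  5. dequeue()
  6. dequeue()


enqueue(23) -> [23]
dequeue()->23, []
enqueue(31) -> [31]
enqueue(17) -> [31, 17]
dequeue()->31, [17]
dequeue()->17, []

Final queue: []


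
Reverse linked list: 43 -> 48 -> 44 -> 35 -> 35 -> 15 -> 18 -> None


Step 1: curr=43, set curr.next=prev(None) | reversed so far: 43
Step 2: curr=48, set curr.next=prev(43) | reversed so far: 48 -> 43
Step 3: curr=44, set curr.next=prev(48) | reversed so far: 44 -> 48 -> 43
Step 4: curr=35, set curr.next=prev(44) | reversed so far: 35 -> 44 -> 48 -> 43
Step 5: curr=35, set curr.next=prev(35) | reversed so far: 35 -> 35 -> 44 -> 48 -> 43
Step 6: curr=15, set curr.next=prev(35) | reversed so far: 15 -> 35 -> 35 -> 44 -> 48 -> 43
Step 7: curr=18, set curr.next=prev(15) | reversed so far: 18 -> 15 -> 35 -> 35 -> 44 -> 48 -> 43

18 -> 15 -> 35 -> 35 -> 44 -> 48 -> 43 -> None


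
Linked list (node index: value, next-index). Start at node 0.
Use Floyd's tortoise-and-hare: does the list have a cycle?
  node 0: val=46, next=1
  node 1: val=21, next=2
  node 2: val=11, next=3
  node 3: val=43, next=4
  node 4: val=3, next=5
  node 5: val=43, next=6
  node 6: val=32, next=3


Floyd's tortoise (slow, +1) and hare (fast, +2):
  init: slow=0, fast=0
  step 1: slow=1, fast=2
  step 2: slow=2, fast=4
  step 3: slow=3, fast=6
  step 4: slow=4, fast=4
  slow == fast at node 4: cycle detected

Cycle: yes


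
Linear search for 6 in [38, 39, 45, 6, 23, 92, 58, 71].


i=0: 38!=6
i=1: 39!=6
i=2: 45!=6
i=3: 6==6 found!

Found at 3, 4 comps


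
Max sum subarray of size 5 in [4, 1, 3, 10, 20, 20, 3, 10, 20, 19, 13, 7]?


[0:5]: 38
[1:6]: 54
[2:7]: 56
[3:8]: 63
[4:9]: 73
[5:10]: 72
[6:11]: 65
[7:12]: 69

Max: 73 at [4:9]


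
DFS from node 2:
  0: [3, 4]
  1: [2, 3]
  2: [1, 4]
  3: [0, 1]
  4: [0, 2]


Visit 2, push [4, 1]
Visit 1, push [3]
Visit 3, push [0]
Visit 0, push [4]
Visit 4, push []

DFS order: [2, 1, 3, 0, 4]


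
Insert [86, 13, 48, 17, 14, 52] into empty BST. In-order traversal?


Insert 86: root
Insert 13: L from 86
Insert 48: L from 86 -> R from 13
Insert 17: L from 86 -> R from 13 -> L from 48
Insert 14: L from 86 -> R from 13 -> L from 48 -> L from 17
Insert 52: L from 86 -> R from 13 -> R from 48

In-order: [13, 14, 17, 48, 52, 86]


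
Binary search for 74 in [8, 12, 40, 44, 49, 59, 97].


Step 1: lo=0, hi=6, mid=3, val=44
Step 2: lo=4, hi=6, mid=5, val=59
Step 3: lo=6, hi=6, mid=6, val=97

Not found


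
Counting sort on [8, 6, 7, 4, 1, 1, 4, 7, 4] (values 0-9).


Input: [8, 6, 7, 4, 1, 1, 4, 7, 4]
Counts: [0, 2, 0, 0, 3, 0, 1, 2, 1, 0]

Sorted: [1, 1, 4, 4, 4, 6, 7, 7, 8]


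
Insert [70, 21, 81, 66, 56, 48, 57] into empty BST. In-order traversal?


Insert 70: root
Insert 21: L from 70
Insert 81: R from 70
Insert 66: L from 70 -> R from 21
Insert 56: L from 70 -> R from 21 -> L from 66
Insert 48: L from 70 -> R from 21 -> L from 66 -> L from 56
Insert 57: L from 70 -> R from 21 -> L from 66 -> R from 56

In-order: [21, 48, 56, 57, 66, 70, 81]


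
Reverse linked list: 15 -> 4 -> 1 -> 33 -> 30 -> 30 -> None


Step 1: curr=15, set curr.next=prev(None) | reversed so far: 15
Step 2: curr=4, set curr.next=prev(15) | reversed so far: 4 -> 15
Step 3: curr=1, set curr.next=prev(4) | reversed so far: 1 -> 4 -> 15
Step 4: curr=33, set curr.next=prev(1) | reversed so far: 33 -> 1 -> 4 -> 15
Step 5: curr=30, set curr.next=prev(33) | reversed so far: 30 -> 33 -> 1 -> 4 -> 15
Step 6: curr=30, set curr.next=prev(30) | reversed so far: 30 -> 30 -> 33 -> 1 -> 4 -> 15

30 -> 30 -> 33 -> 1 -> 4 -> 15 -> None


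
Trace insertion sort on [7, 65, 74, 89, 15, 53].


Initial: [7, 65, 74, 89, 15, 53]
Insert 65: [7, 65, 74, 89, 15, 53]
Insert 74: [7, 65, 74, 89, 15, 53]
Insert 89: [7, 65, 74, 89, 15, 53]
Insert 15: [7, 15, 65, 74, 89, 53]
Insert 53: [7, 15, 53, 65, 74, 89]

Sorted: [7, 15, 53, 65, 74, 89]


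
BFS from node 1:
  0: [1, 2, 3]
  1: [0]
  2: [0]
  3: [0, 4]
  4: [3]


Visit 1, enqueue [0]
Visit 0, enqueue [2, 3]
Visit 2, enqueue []
Visit 3, enqueue [4]
Visit 4, enqueue []

BFS order: [1, 0, 2, 3, 4]


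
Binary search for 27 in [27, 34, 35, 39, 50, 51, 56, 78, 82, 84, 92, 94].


Step 1: lo=0, hi=11, mid=5, val=51
Step 2: lo=0, hi=4, mid=2, val=35
Step 3: lo=0, hi=1, mid=0, val=27

Found at index 0


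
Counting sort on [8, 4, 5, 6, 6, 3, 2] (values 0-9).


Input: [8, 4, 5, 6, 6, 3, 2]
Counts: [0, 0, 1, 1, 1, 1, 2, 0, 1, 0]

Sorted: [2, 3, 4, 5, 6, 6, 8]


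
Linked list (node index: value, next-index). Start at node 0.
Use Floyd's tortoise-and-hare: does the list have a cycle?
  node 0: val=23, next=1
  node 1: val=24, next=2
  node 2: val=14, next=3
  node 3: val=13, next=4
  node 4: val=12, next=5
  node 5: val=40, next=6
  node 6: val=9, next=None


Floyd's tortoise (slow, +1) and hare (fast, +2):
  init: slow=0, fast=0
  step 1: slow=1, fast=2
  step 2: slow=2, fast=4
  step 3: slow=3, fast=6
  step 4: fast -> None, no cycle

Cycle: no


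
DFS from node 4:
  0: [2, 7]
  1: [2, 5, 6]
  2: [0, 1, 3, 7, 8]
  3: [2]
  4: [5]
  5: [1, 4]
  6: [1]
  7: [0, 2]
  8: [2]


Visit 4, push [5]
Visit 5, push [1]
Visit 1, push [6, 2]
Visit 2, push [8, 7, 3, 0]
Visit 0, push [7]
Visit 7, push []
Visit 3, push []
Visit 8, push []
Visit 6, push []

DFS order: [4, 5, 1, 2, 0, 7, 3, 8, 6]


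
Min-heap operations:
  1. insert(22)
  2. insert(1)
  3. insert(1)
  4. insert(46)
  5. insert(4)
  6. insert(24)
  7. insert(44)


insert(22) -> [22]
insert(1) -> [1, 22]
insert(1) -> [1, 22, 1]
insert(46) -> [1, 22, 1, 46]
insert(4) -> [1, 4, 1, 46, 22]
insert(24) -> [1, 4, 1, 46, 22, 24]
insert(44) -> [1, 4, 1, 46, 22, 24, 44]

Final heap: [1, 4, 1, 46, 22, 24, 44]


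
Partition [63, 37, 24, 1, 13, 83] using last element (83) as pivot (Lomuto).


Pivot: 83
  63 <= 83: advance i (no swap)
  37 <= 83: advance i (no swap)
  24 <= 83: advance i (no swap)
  1 <= 83: advance i (no swap)
  13 <= 83: advance i (no swap)
Place pivot at 5: [63, 37, 24, 1, 13, 83]

Partitioned: [63, 37, 24, 1, 13, 83]


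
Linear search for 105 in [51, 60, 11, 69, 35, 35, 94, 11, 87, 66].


i=0: 51!=105
i=1: 60!=105
i=2: 11!=105
i=3: 69!=105
i=4: 35!=105
i=5: 35!=105
i=6: 94!=105
i=7: 11!=105
i=8: 87!=105
i=9: 66!=105

Not found, 10 comps


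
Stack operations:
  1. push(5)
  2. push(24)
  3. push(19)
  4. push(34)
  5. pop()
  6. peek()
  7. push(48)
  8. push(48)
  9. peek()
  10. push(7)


push(5) -> [5]
push(24) -> [5, 24]
push(19) -> [5, 24, 19]
push(34) -> [5, 24, 19, 34]
pop()->34, [5, 24, 19]
peek()->19
push(48) -> [5, 24, 19, 48]
push(48) -> [5, 24, 19, 48, 48]
peek()->48
push(7) -> [5, 24, 19, 48, 48, 7]

Final stack: [5, 24, 19, 48, 48, 7]


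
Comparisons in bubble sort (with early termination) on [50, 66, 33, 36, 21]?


Algorithm: bubble sort (with early termination)
Input: [50, 66, 33, 36, 21]
Sorted: [21, 33, 36, 50, 66]

10


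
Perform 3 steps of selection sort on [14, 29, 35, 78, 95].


Initial: [14, 29, 35, 78, 95]
Step 1: min=14 at 0
  Swap: [14, 29, 35, 78, 95]
Step 2: min=29 at 1
  Swap: [14, 29, 35, 78, 95]
Step 3: min=35 at 2
  Swap: [14, 29, 35, 78, 95]

After 3 steps: [14, 29, 35, 78, 95]


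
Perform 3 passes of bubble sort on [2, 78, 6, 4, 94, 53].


Initial: [2, 78, 6, 4, 94, 53]
Pass 1: [2, 6, 4, 78, 53, 94] (3 swaps)
Pass 2: [2, 4, 6, 53, 78, 94] (2 swaps)
Pass 3: [2, 4, 6, 53, 78, 94] (0 swaps)

After 3 passes: [2, 4, 6, 53, 78, 94]


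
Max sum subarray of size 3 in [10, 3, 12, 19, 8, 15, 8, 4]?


[0:3]: 25
[1:4]: 34
[2:5]: 39
[3:6]: 42
[4:7]: 31
[5:8]: 27

Max: 42 at [3:6]


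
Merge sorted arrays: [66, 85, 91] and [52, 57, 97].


Take 52 from B
Take 57 from B
Take 66 from A
Take 85 from A
Take 91 from A

Merged: [52, 57, 66, 85, 91, 97]


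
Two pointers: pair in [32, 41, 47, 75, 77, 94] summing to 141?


lo=0(32)+hi=5(94)=126
lo=1(41)+hi=5(94)=135
lo=2(47)+hi=5(94)=141

Yes: 47+94=141


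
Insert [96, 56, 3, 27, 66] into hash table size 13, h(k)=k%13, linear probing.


Insert 96: h=5 -> slot 5
Insert 56: h=4 -> slot 4
Insert 3: h=3 -> slot 3
Insert 27: h=1 -> slot 1
Insert 66: h=1, 1 probes -> slot 2

Table: [None, 27, 66, 3, 56, 96, None, None, None, None, None, None, None]


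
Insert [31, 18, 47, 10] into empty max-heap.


Insert 31: [31]
Insert 18: [31, 18]
Insert 47: [47, 18, 31]
Insert 10: [47, 18, 31, 10]

Final heap: [47, 18, 31, 10]


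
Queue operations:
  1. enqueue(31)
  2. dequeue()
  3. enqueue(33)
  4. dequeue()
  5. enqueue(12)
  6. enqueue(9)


enqueue(31) -> [31]
dequeue()->31, []
enqueue(33) -> [33]
dequeue()->33, []
enqueue(12) -> [12]
enqueue(9) -> [12, 9]

Final queue: [12, 9]


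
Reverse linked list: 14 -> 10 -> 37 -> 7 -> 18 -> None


Step 1: curr=14, set curr.next=prev(None) | reversed so far: 14
Step 2: curr=10, set curr.next=prev(14) | reversed so far: 10 -> 14
Step 3: curr=37, set curr.next=prev(10) | reversed so far: 37 -> 10 -> 14
Step 4: curr=7, set curr.next=prev(37) | reversed so far: 7 -> 37 -> 10 -> 14
Step 5: curr=18, set curr.next=prev(7) | reversed so far: 18 -> 7 -> 37 -> 10 -> 14

18 -> 7 -> 37 -> 10 -> 14 -> None


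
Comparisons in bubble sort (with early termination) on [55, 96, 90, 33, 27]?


Algorithm: bubble sort (with early termination)
Input: [55, 96, 90, 33, 27]
Sorted: [27, 33, 55, 90, 96]

10


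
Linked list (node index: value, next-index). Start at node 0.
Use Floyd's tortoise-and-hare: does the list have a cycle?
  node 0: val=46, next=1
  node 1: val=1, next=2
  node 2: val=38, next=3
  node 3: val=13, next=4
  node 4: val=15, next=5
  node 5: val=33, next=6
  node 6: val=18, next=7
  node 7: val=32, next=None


Floyd's tortoise (slow, +1) and hare (fast, +2):
  init: slow=0, fast=0
  step 1: slow=1, fast=2
  step 2: slow=2, fast=4
  step 3: slow=3, fast=6
  step 4: fast 6->7->None, no cycle

Cycle: no


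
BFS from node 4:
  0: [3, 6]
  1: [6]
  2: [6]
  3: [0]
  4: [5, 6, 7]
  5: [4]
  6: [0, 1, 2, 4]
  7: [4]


Visit 4, enqueue [5, 6, 7]
Visit 5, enqueue []
Visit 6, enqueue [0, 1, 2]
Visit 7, enqueue []
Visit 0, enqueue [3]
Visit 1, enqueue []
Visit 2, enqueue []
Visit 3, enqueue []

BFS order: [4, 5, 6, 7, 0, 1, 2, 3]


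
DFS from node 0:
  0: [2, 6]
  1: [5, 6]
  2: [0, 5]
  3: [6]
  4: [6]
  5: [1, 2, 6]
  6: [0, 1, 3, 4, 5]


Visit 0, push [6, 2]
Visit 2, push [5]
Visit 5, push [6, 1]
Visit 1, push [6]
Visit 6, push [4, 3]
Visit 3, push []
Visit 4, push []

DFS order: [0, 2, 5, 1, 6, 3, 4]


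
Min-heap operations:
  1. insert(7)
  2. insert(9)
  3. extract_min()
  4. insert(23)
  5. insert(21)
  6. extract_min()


insert(7) -> [7]
insert(9) -> [7, 9]
extract_min()->7, [9]
insert(23) -> [9, 23]
insert(21) -> [9, 23, 21]
extract_min()->9, [21, 23]

Final heap: [21, 23]


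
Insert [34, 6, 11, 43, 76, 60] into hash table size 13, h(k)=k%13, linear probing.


Insert 34: h=8 -> slot 8
Insert 6: h=6 -> slot 6
Insert 11: h=11 -> slot 11
Insert 43: h=4 -> slot 4
Insert 76: h=11, 1 probes -> slot 12
Insert 60: h=8, 1 probes -> slot 9

Table: [None, None, None, None, 43, None, 6, None, 34, 60, None, 11, 76]
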